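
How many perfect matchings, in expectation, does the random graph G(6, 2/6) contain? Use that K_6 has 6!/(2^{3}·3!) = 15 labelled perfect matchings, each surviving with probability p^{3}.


K_6 has 6!/(2^{3}·3!) = 15 labelled perfect matchings.
For each such perfect matching H, let X_H = 1 if all 3 edges of H are present in G. Then P[X_H = 1] = p^{3} = (1/3)^{3} = 1/27.
By linearity of expectation: E[X] = Σ_H E[X_H] = 15 · p^{3} = 15 · 1/27 = 5/9.
Numerically: E[X] ≈ 0.55556.

E[X] = 15 · (1/3)^{3} = 5/9 ≈ 0.55556.


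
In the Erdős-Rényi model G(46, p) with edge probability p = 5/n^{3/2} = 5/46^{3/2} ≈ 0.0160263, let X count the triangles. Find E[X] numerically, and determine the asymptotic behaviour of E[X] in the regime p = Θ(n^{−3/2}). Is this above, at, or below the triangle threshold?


Number of potential triangles: C(46, 3) = 15180.
Each occurs with probability p³ ≈ (0.0160263)³ ≈ 4.11623130e-06.
By linearity: E[X] = C(46, 3)·p³ ≈ 15180 · 4.11623130e-06 ≈ 0.062484.
Since α = 3/2 > 1, p = c/n^{3/2} = o(1/n) is below the triangle threshold p ~ 1/n. Asymptotically E[X] ~ (c³/6)·n^{3(1−α)} = (5³/6)·n^{-1.5} → 0, so by Markov's inequality G has no triangles w.h.p.

E[X] ≈ 0.062484; in regime p = Θ(1/n^{3/2}) E[X] tends to 0 (below the triangle threshold p ~ 1/n).


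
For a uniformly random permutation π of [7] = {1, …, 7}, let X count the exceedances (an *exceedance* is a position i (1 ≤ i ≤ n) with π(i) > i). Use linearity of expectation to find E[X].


Write X = Σ_{i=1}^{7} X_i, where X_i = 1_{π(i) > i}.
For each fixed i, π(i) is uniform over {1, …, 7} (marginal of a uniform permutation), so P[π(i) > i] = (n − i)/n. Summing: Σ_{i=1}^{7} (n − i)/n = (0 + 1 + … + 6)/7 = 7(7 − 1)/(2·7) = (7 − 1)/2.
Hence E[X] = Σ_{i=1}^{7} (7 − i)/7 = 3 ≈ 3.0000.

E[X] = 3 = 3.0000.


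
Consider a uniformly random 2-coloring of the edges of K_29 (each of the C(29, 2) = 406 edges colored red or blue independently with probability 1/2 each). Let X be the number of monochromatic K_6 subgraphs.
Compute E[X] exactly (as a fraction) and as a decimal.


Let X = Σ_S X_S over the C(29, 6) = 475020 subsets S of size 6, where X_S = 1 if the K_6 on S is monochromatic.
For a fixed S, the K_6 on S has C(6, 2) = 15 edges. P[all 15 edges red] = (1/2)^15, and likewise for blue, so P[monochromatic] = 2·(1/2)^15 = 2^{1 − 15} = 1/16384.
Summing: E[X] = C(29, 6) · 2^{1 − 15} = 475020 · 1/16384 = 118755/4096.
Numerically: E[X] ≈ 28.99292.

E[X] = C(29,6)·2^(1−C(6,2)) = 118755/4096 ≈ 28.99292.


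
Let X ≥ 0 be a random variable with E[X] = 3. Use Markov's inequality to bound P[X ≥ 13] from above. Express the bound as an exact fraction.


μ = E[X] = 3, a = 13.
Markov: P[X ≥ 13] ≤ μ/a = (3)/13 = 3/13.
Numerically: ≈ 0.23077.
(Since a = 13 > μ = 3.00000, the bound 3/13 is < 1 and informative.)

P[X ≥ 13] ≤ 3/13 ≈ 0.23077.


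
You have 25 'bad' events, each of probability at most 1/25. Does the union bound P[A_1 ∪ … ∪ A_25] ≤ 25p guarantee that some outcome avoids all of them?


Union bound: P[∪_{i=1}^{25} A_i] ≤ Σ_i P[A_i] ≤ 25·p = 25·(1/25) = 1.
Numerically: 1 ≈ 1.000000.
Is 1 < 1? NO.
Since the bound 1 is ≥ 1, the union bound is uninformative here; it does NOT by itself certify existence.

25·p = 1 ≈ 1.000000; existence NOT certified by the union bound.


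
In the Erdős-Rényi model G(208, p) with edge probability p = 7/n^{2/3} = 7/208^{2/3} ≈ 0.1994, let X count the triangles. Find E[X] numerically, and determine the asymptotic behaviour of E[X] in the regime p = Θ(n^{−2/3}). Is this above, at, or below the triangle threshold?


Number of potential triangles: C(208, 3) = 1478256.
Each occurs with probability p³ ≈ (0.1994)³ ≈ 7.9280695e-03.
By linearity: E[X] = C(208, 3)·p³ ≈ 1478256 · 7.9280695e-03 ≈ 11719.71635.
Since α = 2/3 < 1, p = c/n^{2/3} ≫ 1/n is above the triangle threshold p ~ 1/n. Asymptotically E[X] ~ (c³/6)·n^{3(1−α)} = (7³/6)·n^{1} → ∞; triangles are abundant w.h.p.

E[X] ≈ 11719.71635; in regime p = Θ(1/n^{2/3}) E[X] diverges (above the triangle threshold p ~ 1/n).


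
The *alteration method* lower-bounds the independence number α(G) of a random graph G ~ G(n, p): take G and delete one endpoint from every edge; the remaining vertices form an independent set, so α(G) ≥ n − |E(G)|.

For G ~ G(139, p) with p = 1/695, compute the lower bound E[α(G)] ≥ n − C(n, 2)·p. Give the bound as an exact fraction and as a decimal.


E[|E(G)|] = C(139, 2)·p = 9591 · (1/695) = 69/5.
E[α(G)] ≥ n − E[|E(G)|] = 139 − 69/5 = 626/5.
Numerically: ≈ 125.20000.
(This is only a lower bound; the true E[α(G)] may be larger.)

E[α(G)] ≥ 626/5 ≈ 125.20000.


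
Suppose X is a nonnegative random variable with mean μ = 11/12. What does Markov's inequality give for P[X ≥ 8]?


μ = E[X] = 11/12, a = 8.
Markov: P[X ≥ 8] ≤ μ/a = (11/12)/8 = 11/96.
Numerically: ≈ 0.11458.
(Since a = 8 > μ = 0.91667, the bound 11/96 is < 1 and informative.)

P[X ≥ 8] ≤ 11/96 ≈ 0.11458.


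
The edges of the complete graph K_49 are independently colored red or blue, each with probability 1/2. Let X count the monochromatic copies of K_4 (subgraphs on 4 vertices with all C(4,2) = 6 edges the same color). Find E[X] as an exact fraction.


Let X = Σ_S X_S over the C(49, 4) = 211876 subsets S of size 4, where X_S = 1 if the K_4 on S is monochromatic.
For a fixed S, the K_4 on S has C(4, 2) = 6 edges. P[all 6 edges red] = (1/2)^6, and likewise for blue, so P[monochromatic] = 2·(1/2)^6 = 2^{1 − 6} = 1/32.
By linearity of expectation: E[X] = C(49, 4) · 2^{1 − 6} = 211876 · 1/32 = 52969/8.
Numerically: E[X] ≈ 6621.125000.

E[X] = C(49,4)·2^(1−C(4,2)) = 52969/8 ≈ 6621.125000.


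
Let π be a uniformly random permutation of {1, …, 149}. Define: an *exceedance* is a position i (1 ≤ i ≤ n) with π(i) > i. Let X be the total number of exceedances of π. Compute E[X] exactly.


Write X = Σ_{i=1}^{149} X_i, where X_i = 1_{π(i) > i}.
For each fixed i, π(i) is uniform over {1, …, 149} (marginal of a uniform permutation), so P[π(i) > i] = (n − i)/n. Summing: Σ_{i=1}^{149} (n − i)/n = (0 + 1 + … + 148)/149 = 149(149 − 1)/(2·149) = (149 − 1)/2.
Hence E[X] = Σ_{i=1}^{149} (149 − i)/149 = 74 ≈ 74.0000.

E[X] = 74 = 74.0000.


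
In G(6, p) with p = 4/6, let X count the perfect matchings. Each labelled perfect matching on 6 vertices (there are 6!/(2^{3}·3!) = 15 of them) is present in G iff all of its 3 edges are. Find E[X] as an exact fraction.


K_6 has 6!/(2^{3}·3!) = 15 labelled perfect matchings.
For each such perfect matching H, let X_H = 1 if all 3 edges of H are present in G. Then P[X_H = 1] = p^{3} = (2/3)^{3} = 8/27.
By linearity: E[X] = Σ_H E[X_H] = 15 · p^{3} = 15 · 8/27 = 40/9.
Numerically: E[X] ≈ 4.44.

E[X] = 15 · (2/3)^{3} = 40/9 ≈ 4.44.


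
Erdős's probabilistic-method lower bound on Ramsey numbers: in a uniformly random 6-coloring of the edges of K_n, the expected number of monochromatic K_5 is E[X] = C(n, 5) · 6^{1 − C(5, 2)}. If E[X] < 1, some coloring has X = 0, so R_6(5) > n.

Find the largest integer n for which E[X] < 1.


We need C(n, 5) · 6^{1 − 10} < 1, i.e. C(n, 5) < 6^{10 − 1} = 10077696.
Check values of n near the boundary:
  n = 62: C(62, 5) = 6471002; 6471002 < 10077696? YES
  n = 63: C(63, 5) = 7028847; 7028847 < 10077696? YES
  n = 64: C(64, 5) = 7624512; 7624512 < 10077696? YES
  n = 65: C(65, 5) = 8259888; 8259888 < 10077696? YES
  n = 66: C(66, 5) = 8936928; 8936928 < 10077696? YES
  n = 67: C(67, 5) = 9657648; 9657648 < 10077696? YES
  n = 68: C(68, 5) = 10424128; 10424128 < 10077696? NO
  n = 69: C(69, 5) = 11238513; 11238513 < 10077696? NO
  n = 70: C(70, 5) = 12103014; 12103014 < 10077696? NO
The largest n with C(n, 5) < 10077696 is n = 67 (where E[X] = 67067/69984 ≈ 0.9583). Hence R_6(5) > 67, i.e. R_6(5) ≥ 68.

Largest n = 67; hence R_6(5) > 67.


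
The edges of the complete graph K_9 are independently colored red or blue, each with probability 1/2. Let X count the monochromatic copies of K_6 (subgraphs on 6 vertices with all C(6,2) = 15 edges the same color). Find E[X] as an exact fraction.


Let X = Σ_S X_S over the C(9, 6) = 84 subsets S of size 6, where X_S = 1 if the K_6 on S is monochromatic.
For a fixed S, the K_6 on S has C(6, 2) = 15 edges. P[all 15 edges red] = (1/2)^15, and likewise for blue, so P[monochromatic] = 2·(1/2)^15 = 2^{1 − 15} = 1/16384.
By linearity of expectation: E[X] = C(9, 6) · 2^{1 − 15} = 84 · 1/16384 = 21/4096.
Numerically: E[X] ≈ 0.0051.

E[X] = C(9,6)·2^(1−C(6,2)) = 21/4096 ≈ 0.0051.


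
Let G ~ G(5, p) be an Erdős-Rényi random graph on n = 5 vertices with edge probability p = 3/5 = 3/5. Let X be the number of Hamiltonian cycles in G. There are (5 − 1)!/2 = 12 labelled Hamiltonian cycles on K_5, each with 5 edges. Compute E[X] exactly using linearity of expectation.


K_5 has (5 − 1)!/2 = 12 labelled Hamiltonian cycles.
For each such Hamiltonian cycle H, let X_H = 1 if all 5 edges of H are present in G. Then P[X_H = 1] = p^{5} = (3/5)^{5} = 243/3125.
Summing the indicators: E[X] = Σ_H E[X_H] = 12 · p^{5} = 12 · 243/3125 = 2916/3125.
Numerically: E[X] ≈ 0.9331.

E[X] = 12 · (3/5)^{5} = 2916/3125 ≈ 0.9331.


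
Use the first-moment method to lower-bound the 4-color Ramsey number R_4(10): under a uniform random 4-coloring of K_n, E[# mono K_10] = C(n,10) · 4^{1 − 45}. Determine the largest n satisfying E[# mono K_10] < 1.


We need C(n, 10) · 4^{1 − 45} < 1, i.e. C(n, 10) < 4^{45 − 1} = 309485009821345068724781056.
Check values of n near the boundary:
  n = 2020: C(2020, 10) = 304832018578739931133653656; 304832018578739931133653656 < 309485009821345068724781056? YES
  n = 2021: C(2021, 10) = 306347841644770462864800616; 306347841644770462864800616 < 309485009821345068724781056? YES
  n = 2022: C(2022, 10) = 307870445231474093395937796; 307870445231474093395937796 < 309485009821345068724781056? YES
  n = 2023: C(2023, 10) = 309399856285778485315440716; 309399856285778485315440716 < 309485009821345068724781056? YES
  n = 2024: C(2024, 10) = 310936101848269937576192656; 310936101848269937576192656 < 309485009821345068724781056? NO
  n = 2025: C(2025, 10) = 312479209053472269772600560; 312479209053472269772600560 < 309485009821345068724781056? NO
The largest n with C(n, 10) < 309485009821345068724781056 is n = 2023 (where E[X] = 77349964071444621328860179/77371252455336267181195264 ≈ 0.999725). Hence R_4(10) > 2023, i.e. R_4(10) ≥ 2024.

Largest n = 2023; hence R_4(10) > 2023.


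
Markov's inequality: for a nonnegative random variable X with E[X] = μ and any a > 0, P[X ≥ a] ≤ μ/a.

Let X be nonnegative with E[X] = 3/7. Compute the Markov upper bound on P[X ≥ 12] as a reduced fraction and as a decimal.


μ = E[X] = 3/7, a = 12.
Markov: P[X ≥ 12] ≤ μ/a = (3/7)/12 = 1/28.
Numerically: ≈ 0.036.
(Since a = 12 > μ = 0.429, the bound 1/28 is < 1 and informative.)

P[X ≥ 12] ≤ 1/28 ≈ 0.036.


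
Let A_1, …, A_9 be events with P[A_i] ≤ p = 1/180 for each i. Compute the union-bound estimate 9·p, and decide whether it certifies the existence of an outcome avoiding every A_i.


Union bound: P[∪_{i=1}^{9} A_i] ≤ Σ_i P[A_i] ≤ 9·p = 9·(1/180) = 1/20.
Numerically: 1/20 ≈ 0.050.
Is 1/20 < 1? YES.
Since P[∪ A_i] ≤ 1/20 < 1, the complement has P[∩ A_i^c] ≥ 1 − 1/20 = 19/20 > 0, so some outcome avoids every A_i.

9·p = 1/20 ≈ 0.050; existence CERTIFIED by the union bound.


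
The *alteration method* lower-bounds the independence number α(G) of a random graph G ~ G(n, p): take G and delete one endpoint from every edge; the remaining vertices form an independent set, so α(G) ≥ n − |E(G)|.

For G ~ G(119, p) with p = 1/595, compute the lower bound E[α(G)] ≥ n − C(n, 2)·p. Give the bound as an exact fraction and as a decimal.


E[|E(G)|] = C(119, 2)·p = 7021 · (1/595) = 59/5.
E[α(G)] ≥ n − E[|E(G)|] = 119 − 59/5 = 536/5.
Numerically: ≈ 107.200000.
(This is only a lower bound; the true E[α(G)] may be larger.)

E[α(G)] ≥ 536/5 ≈ 107.200000.


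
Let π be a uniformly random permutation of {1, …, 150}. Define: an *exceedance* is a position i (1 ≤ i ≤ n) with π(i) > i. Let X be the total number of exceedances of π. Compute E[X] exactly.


Write X = Σ_{i=1}^{150} X_i, where X_i = 1_{π(i) > i}.
For each fixed i, π(i) is uniform over {1, …, 150} (marginal of a uniform permutation), so P[π(i) > i] = (n − i)/n. Summing: Σ_{i=1}^{150} (n − i)/n = (0 + 1 + … + 149)/150 = 150(150 − 1)/(2·150) = (150 − 1)/2.
Hence E[X] = Σ_{i=1}^{150} (150 − i)/150 = 149/2 ≈ 74.500.

E[X] = 149/2 = 74.500.


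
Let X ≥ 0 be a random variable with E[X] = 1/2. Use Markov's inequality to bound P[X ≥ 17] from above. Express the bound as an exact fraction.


μ = E[X] = 1/2, a = 17.
Markov: P[X ≥ 17] ≤ μ/a = (1/2)/17 = 1/34.
Numerically: ≈ 0.029.
(Since a = 17 > μ = 0.500, the bound 1/34 is < 1 and informative.)

P[X ≥ 17] ≤ 1/34 ≈ 0.029.


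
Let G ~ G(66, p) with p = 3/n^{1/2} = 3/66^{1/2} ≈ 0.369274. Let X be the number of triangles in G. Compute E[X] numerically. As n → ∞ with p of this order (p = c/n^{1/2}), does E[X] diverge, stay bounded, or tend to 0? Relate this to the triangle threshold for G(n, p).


Number of potential triangles: C(66, 3) = 45760.
Each occurs with probability p³ ≈ (0.369274)³ ≈ 5.03556099e-02.
By linearity: E[X] = C(66, 3)·p³ ≈ 45760 · 5.03556099e-02 ≈ 2304.272711.
Since α = 1/2 < 1, p = c/n^{1/2} ≫ 1/n is above the triangle threshold p ~ 1/n. Asymptotically E[X] ~ (c³/6)·n^{3(1−α)} = (3³/6)·n^{1.5} → ∞; triangles are abundant w.h.p.

E[X] ≈ 2304.272711; in regime p = Θ(1/n^{1/2}) E[X] diverges (above the triangle threshold p ~ 1/n).


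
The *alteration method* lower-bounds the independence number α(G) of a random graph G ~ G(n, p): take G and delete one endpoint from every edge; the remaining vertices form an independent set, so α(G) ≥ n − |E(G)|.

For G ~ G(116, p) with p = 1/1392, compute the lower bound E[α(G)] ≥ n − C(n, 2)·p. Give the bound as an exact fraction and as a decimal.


E[|E(G)|] = C(116, 2)·p = 6670 · (1/1392) = 115/24.
E[α(G)] ≥ n − E[|E(G)|] = 116 − 115/24 = 2669/24.
Numerically: ≈ 111.20833.
(This is only a lower bound; the true E[α(G)] may be larger.)

E[α(G)] ≥ 2669/24 ≈ 111.20833.


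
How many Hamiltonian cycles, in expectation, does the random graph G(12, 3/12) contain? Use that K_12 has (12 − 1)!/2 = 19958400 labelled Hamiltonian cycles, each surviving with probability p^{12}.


K_12 has (12 − 1)!/2 = 19958400 labelled Hamiltonian cycles.
For each such Hamiltonian cycle H, let X_H = 1 if all 12 edges of H are present in G. Then P[X_H = 1] = p^{12} = (1/4)^{12} = 1/16777216.
By linearity: E[X] = Σ_H E[X_H] = 19958400 · p^{12} = 19958400 · 1/16777216 = 155925/131072.
Numerically: E[X] ≈ 1.19.

E[X] = 19958400 · (1/4)^{12} = 155925/131072 ≈ 1.19.


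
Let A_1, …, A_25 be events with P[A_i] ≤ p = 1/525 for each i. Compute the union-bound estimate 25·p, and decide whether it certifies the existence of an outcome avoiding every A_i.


Union bound: P[∪_{i=1}^{25} A_i] ≤ Σ_i P[A_i] ≤ 25·p = 25·(1/525) = 1/21.
Numerically: 1/21 ≈ 0.047619.
Is 1/21 < 1? YES.
Since P[∪ A_i] ≤ 1/21 < 1, the complement has P[∩ A_i^c] ≥ 1 − 1/21 = 20/21 > 0, so some outcome avoids every A_i.

25·p = 1/21 ≈ 0.047619; existence CERTIFIED by the union bound.


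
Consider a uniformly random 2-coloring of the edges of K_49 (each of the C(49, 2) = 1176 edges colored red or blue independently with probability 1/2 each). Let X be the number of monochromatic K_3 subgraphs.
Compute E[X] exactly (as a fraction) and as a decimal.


Let X = Σ_S X_S over the C(49, 3) = 18424 subsets S of size 3, where X_S = 1 if the K_3 on S is monochromatic.
For a fixed S, the K_3 on S has C(3, 2) = 3 edges. P[all 3 edges red] = (1/2)^3, and likewise for blue, so P[monochromatic] = 2·(1/2)^3 = 2^{1 − 3} = 1/4.
Summing: E[X] = C(49, 3) · 2^{1 − 3} = 18424 · 1/4 = 4606.
Numerically: E[X] ≈ 4606.00000.

E[X] = C(49,3)·2^(1−C(3,2)) = 4606 ≈ 4606.00000.


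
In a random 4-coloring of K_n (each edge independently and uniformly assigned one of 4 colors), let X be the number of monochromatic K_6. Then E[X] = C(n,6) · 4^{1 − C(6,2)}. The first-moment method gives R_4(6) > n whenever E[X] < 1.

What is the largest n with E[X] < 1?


We need C(n, 6) · 4^{1 − 15} < 1, i.e. C(n, 6) < 4^{15 − 1} = 268435456.
Check values of n near the boundary:
  n = 75: C(75, 6) = 201359550; 201359550 < 268435456? YES
  n = 76: C(76, 6) = 218618940; 218618940 < 268435456? YES
  n = 77: C(77, 6) = 237093780; 237093780 < 268435456? YES
  n = 78: C(78, 6) = 256851595; 256851595 < 268435456? YES
  n = 79: C(79, 6) = 277962685; 277962685 < 268435456? NO
  n = 80: C(80, 6) = 300500200; 300500200 < 268435456? NO
The largest n with C(n, 6) < 268435456 is n = 78 (where E[X] = 256851595/268435456 ≈ 0.9568). Hence R_4(6) > 78, i.e. R_4(6) ≥ 79.

Largest n = 78; hence R_4(6) > 78.


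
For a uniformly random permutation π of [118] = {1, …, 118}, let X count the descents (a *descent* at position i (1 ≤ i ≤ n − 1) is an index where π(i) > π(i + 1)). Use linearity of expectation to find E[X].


Write X = Σ X_I over i = 1, …, 117, with X_I the indicator of one descent.
There are 117 indicators.
For each fixed i, the pair (π(i), π(i+1)) is a uniformly random ordered pair of distinct values from {1, …, 118}; by symmetry P[π(i) > π(i+1)] = 1/2.
By linearity: E[X] = 117 · (1/2) = (118 − 1) · (1/2) = 117/2 ≈ 58.5000.

E[X] = 117/2 = 58.5000.


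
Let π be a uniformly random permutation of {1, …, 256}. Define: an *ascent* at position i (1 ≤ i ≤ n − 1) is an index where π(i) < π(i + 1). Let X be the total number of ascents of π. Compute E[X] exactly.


Write X = Σ X_I over i = 1, …, 255, with X_I the indicator of one ascent.
There are 255 indicators.
For each fixed i, the pair (π(i), π(i+1)) is a uniformly random ordered pair of distinct values from {1, …, 256}; by symmetry P[π(i) < π(i+1)] = 1/2.
By linearity: E[X] = 255 · (1/2) = (256 − 1) · (1/2) = 255/2 ≈ 127.500000.

E[X] = 255/2 = 127.500000.


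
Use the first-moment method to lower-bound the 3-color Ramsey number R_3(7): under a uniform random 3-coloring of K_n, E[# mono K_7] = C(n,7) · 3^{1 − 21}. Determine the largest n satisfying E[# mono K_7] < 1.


We need C(n, 7) · 3^{1 − 21} < 1, i.e. C(n, 7) < 3^{21 − 1} = 3486784401.
Check values of n near the boundary:
  n = 79: C(79, 7) = 2898753715; 2898753715 < 3486784401? YES
  n = 80: C(80, 7) = 3176716400; 3176716400 < 3486784401? YES
  n = 81: C(81, 7) = 3477216600; 3477216600 < 3486784401? YES
  n = 82: C(82, 7) = 3801756816; 3801756816 < 3486784401? NO
The largest n with C(n, 7) < 3486784401 is n = 81 (where E[X] = 42928600/43046721 ≈ 0.9972560). Hence R_3(7) > 81, i.e. R_3(7) ≥ 82.

Largest n = 81; hence R_3(7) > 81.


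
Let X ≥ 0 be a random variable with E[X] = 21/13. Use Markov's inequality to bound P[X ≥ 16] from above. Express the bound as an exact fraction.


μ = E[X] = 21/13, a = 16.
Markov: P[X ≥ 16] ≤ μ/a = (21/13)/16 = 21/208.
Numerically: ≈ 0.10096.
(Since a = 16 > μ = 1.61538, the bound 21/208 is < 1 and informative.)

P[X ≥ 16] ≤ 21/208 ≈ 0.10096.


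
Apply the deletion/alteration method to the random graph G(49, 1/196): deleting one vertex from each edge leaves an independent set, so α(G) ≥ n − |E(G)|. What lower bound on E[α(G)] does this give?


E[|E(G)|] = C(49, 2)·p = 1176 · (1/196) = 6.
E[α(G)] ≥ n − E[|E(G)|] = 49 − 6 = 43.
Numerically: ≈ 43.000.
(This is only a lower bound; the true E[α(G)] may be larger.)

E[α(G)] ≥ 43 ≈ 43.000.


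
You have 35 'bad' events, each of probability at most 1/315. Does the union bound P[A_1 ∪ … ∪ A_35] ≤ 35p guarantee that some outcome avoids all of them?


Union bound: P[∪_{i=1}^{35} A_i] ≤ Σ_i P[A_i] ≤ 35·p = 35·(1/315) = 1/9.
Numerically: 1/9 ≈ 0.1111.
Is 1/9 < 1? YES.
Since P[∪ A_i] ≤ 1/9 < 1, the complement has P[∩ A_i^c] ≥ 1 − 1/9 = 8/9 > 0, so some outcome avoids every A_i.

35·p = 1/9 ≈ 0.1111; existence CERTIFIED by the union bound.


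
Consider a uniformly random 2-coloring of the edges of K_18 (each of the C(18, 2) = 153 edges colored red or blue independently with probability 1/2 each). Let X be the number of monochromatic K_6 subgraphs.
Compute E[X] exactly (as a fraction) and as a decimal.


Let X = Σ_S X_S over the C(18, 6) = 18564 subsets S of size 6, where X_S = 1 if the K_6 on S is monochromatic.
For a fixed S, the K_6 on S has C(6, 2) = 15 edges. P[all 15 edges red] = (1/2)^15, and likewise for blue, so P[monochromatic] = 2·(1/2)^15 = 2^{1 − 15} = 1/16384.
By linearity: E[X] = C(18, 6) · 2^{1 − 15} = 18564 · 1/16384 = 4641/4096.
Numerically: E[X] ≈ 1.13306.

E[X] = C(18,6)·2^(1−C(6,2)) = 4641/4096 ≈ 1.13306.


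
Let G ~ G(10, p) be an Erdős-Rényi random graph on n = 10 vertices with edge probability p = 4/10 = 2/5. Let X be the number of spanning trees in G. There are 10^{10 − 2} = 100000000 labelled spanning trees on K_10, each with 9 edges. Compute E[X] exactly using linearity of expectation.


K_10 has 10^{10 − 2} = 100000000 labelled spanning trees.
For each such spanning tree H, let X_H = 1 if all 9 edges of H are present in G. Then P[X_H = 1] = p^{9} = (2/5)^{9} = 512/1953125.
Summing the indicators: E[X] = Σ_H E[X_H] = 100000000 · p^{9} = 100000000 · 512/1953125 = 131072/5.
Numerically: E[X] ≈ 26214.4.

E[X] = 100000000 · (2/5)^{9} = 131072/5 ≈ 26214.4.


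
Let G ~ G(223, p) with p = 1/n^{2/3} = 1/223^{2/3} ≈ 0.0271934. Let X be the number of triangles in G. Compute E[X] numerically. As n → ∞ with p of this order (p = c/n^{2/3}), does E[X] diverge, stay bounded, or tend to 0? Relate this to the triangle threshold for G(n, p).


Number of potential triangles: C(223, 3) = 1823471.
Each occurs with probability p³ ≈ (0.0271934)³ ≈ 2.01089907e-05.
By linearity: E[X] = C(223, 3)·p³ ≈ 1823471 · 2.01089907e-05 ≈ 36.668161.
Since α = 2/3 < 1, p = c/n^{2/3} ≫ 1/n is above the triangle threshold p ~ 1/n. Asymptotically E[X] ~ (c³/6)·n^{3(1−α)} = (1³/6)·n^{1} → ∞; triangles are abundant w.h.p.

E[X] ≈ 36.668161; in regime p = Θ(1/n^{2/3}) E[X] diverges (above the triangle threshold p ~ 1/n).


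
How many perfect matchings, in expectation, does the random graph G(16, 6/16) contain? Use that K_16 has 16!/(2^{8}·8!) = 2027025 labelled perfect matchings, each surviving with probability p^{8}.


K_16 has 16!/(2^{8}·8!) = 2027025 labelled perfect matchings.
For each such perfect matching H, let X_H = 1 if all 8 edges of H are present in G. Then P[X_H = 1] = p^{8} = (3/8)^{8} = 6561/16777216.
By linearity: E[X] = Σ_H E[X_H] = 2027025 · p^{8} = 2027025 · 6561/16777216 = 13299311025/16777216.
Numerically: E[X] ≈ 792.7.

E[X] = 2027025 · (3/8)^{8} = 13299311025/16777216 ≈ 792.7.


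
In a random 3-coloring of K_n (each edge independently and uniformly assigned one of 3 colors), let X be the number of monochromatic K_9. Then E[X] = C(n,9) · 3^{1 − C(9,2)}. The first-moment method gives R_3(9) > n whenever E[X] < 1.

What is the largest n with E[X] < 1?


We need C(n, 9) · 3^{1 − 36} < 1, i.e. C(n, 9) < 3^{36 − 1} = 50031545098999707.
Check values of n near the boundary:
  n = 295: C(295, 9) = 41221140106119260; 41221140106119260 < 50031545098999707? YES
  n = 296: C(296, 9) = 42513789098994080; 42513789098994080 < 50031545098999707? YES
  n = 297: C(297, 9) = 43842345008337645; 43842345008337645 < 50031545098999707? YES
  n = 298: C(298, 9) = 45207677551849890; 45207677551849890 < 50031545098999707? YES
  n = 299: C(299, 9) = 46610674441390059; 46610674441390059 < 50031545098999707? YES
  n = 300: C(300, 9) = 48052241692154700; 48052241692154700 < 50031545098999707? YES
  n = 301: C(301, 9) = 49533303936090975; 49533303936090975 < 50031545098999707? YES
  n = 302: C(302, 9) = 51054804739588650; 51054804739588650 < 50031545098999707? NO
  n = 303: C(303, 9) = 52617706925494425; 52617706925494425 < 50031545098999707? NO
  n = 304: C(304, 9) = 54222992899492560; 54222992899492560 < 50031545098999707? NO
The largest n with C(n, 9) < 50031545098999707 is n = 301 (where E[X] = 16511101312030325/16677181699666569 ≈ 0.99004). Hence R_3(9) > 301, i.e. R_3(9) ≥ 302.

Largest n = 301; hence R_3(9) > 301.


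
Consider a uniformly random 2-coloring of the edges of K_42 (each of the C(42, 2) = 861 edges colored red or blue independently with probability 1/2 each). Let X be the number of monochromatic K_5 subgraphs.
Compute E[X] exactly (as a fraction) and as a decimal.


Let X = Σ_S X_S over the C(42, 5) = 850668 subsets S of size 5, where X_S = 1 if the K_5 on S is monochromatic.
For a fixed S, the K_5 on S has C(5, 2) = 10 edges. P[all 10 edges red] = (1/2)^10, and likewise for blue, so P[monochromatic] = 2·(1/2)^10 = 2^{1 − 10} = 1/512.
By linearity of expectation: E[X] = C(42, 5) · 2^{1 − 10} = 850668 · 1/512 = 212667/128.
Numerically: E[X] ≈ 1661.460938.

E[X] = C(42,5)·2^(1−C(5,2)) = 212667/128 ≈ 1661.460938.


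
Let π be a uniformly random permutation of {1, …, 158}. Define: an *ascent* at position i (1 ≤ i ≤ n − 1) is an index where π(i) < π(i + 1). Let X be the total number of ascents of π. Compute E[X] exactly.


Write X = Σ X_I over i = 1, …, 157, with X_I the indicator of one ascent.
There are 157 indicators.
For each fixed i, the pair (π(i), π(i+1)) is a uniformly random ordered pair of distinct values from {1, …, 158}; by symmetry P[π(i) < π(i+1)] = 1/2.
By linearity: E[X] = 157 · (1/2) = (158 − 1) · (1/2) = 157/2 ≈ 78.50000.

E[X] = 157/2 = 78.50000.


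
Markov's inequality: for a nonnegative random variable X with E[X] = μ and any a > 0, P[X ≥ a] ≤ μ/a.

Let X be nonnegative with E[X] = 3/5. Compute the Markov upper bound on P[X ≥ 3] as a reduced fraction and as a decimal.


μ = E[X] = 3/5, a = 3.
Markov: P[X ≥ 3] ≤ μ/a = (3/5)/3 = 1/5.
Numerically: ≈ 0.20000.
(Since a = 3 > μ = 0.60000, the bound 1/5 is < 1 and informative.)

P[X ≥ 3] ≤ 1/5 ≈ 0.20000.


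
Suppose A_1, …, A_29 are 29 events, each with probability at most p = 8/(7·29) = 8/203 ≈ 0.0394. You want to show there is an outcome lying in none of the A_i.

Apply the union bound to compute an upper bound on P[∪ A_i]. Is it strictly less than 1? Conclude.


Union bound: P[∪_{i=1}^{29} A_i] ≤ Σ_i P[A_i] ≤ 29·p = 29·(8/203) = 8/7.
Numerically: 8/7 ≈ 1.1429.
Is 8/7 < 1? NO.
Since the bound 8/7 is ≥ 1, the union bound is uninformative here; it does NOT by itself certify existence.

29·p = 8/7 ≈ 1.1429; existence NOT certified by the union bound.


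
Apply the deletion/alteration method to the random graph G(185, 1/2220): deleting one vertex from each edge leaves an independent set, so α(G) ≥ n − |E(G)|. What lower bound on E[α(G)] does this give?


E[|E(G)|] = C(185, 2)·p = 17020 · (1/2220) = 23/3.
E[α(G)] ≥ n − E[|E(G)|] = 185 − 23/3 = 532/3.
Numerically: ≈ 177.33333.
(This is only a lower bound; the true E[α(G)] may be larger.)

E[α(G)] ≥ 532/3 ≈ 177.33333.


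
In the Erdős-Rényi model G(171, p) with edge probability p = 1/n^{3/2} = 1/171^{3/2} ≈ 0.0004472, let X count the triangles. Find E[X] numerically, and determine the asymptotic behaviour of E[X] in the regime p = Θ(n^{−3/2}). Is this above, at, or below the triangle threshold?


Number of potential triangles: C(171, 3) = 818805.
Each occurs with probability p³ ≈ (0.0004472)³ ≈ 8.9437058e-11.
By linearity: E[X] = C(171, 3)·p³ ≈ 818805 · 8.9437058e-11 ≈ 0.00007.
Since α = 3/2 > 1, p = c/n^{3/2} = o(1/n) is below the triangle threshold p ~ 1/n. Asymptotically E[X] ~ (c³/6)·n^{3(1−α)} = (1³/6)·n^{-1.5} → 0, so by Markov's inequality G has no triangles w.h.p.

E[X] ≈ 0.00007; in regime p = Θ(1/n^{3/2}) E[X] tends to 0 (below the triangle threshold p ~ 1/n).


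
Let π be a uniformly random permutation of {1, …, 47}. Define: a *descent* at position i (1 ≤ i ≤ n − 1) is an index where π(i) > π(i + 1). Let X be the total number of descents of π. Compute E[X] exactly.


Write X = Σ X_I over i = 1, …, 46, with X_I the indicator of one descent.
There are 46 indicators.
For each fixed i, the pair (π(i), π(i+1)) is a uniformly random ordered pair of distinct values from {1, …, 47}; by symmetry P[π(i) > π(i+1)] = 1/2.
By linearity: E[X] = 46 · (1/2) = (47 − 1) · (1/2) = 23 ≈ 23.00000.

E[X] = 23 = 23.00000.


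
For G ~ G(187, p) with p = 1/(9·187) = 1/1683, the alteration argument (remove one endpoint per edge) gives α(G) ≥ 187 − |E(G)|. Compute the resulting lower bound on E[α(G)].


E[|E(G)|] = C(187, 2)·p = 17391 · (1/1683) = 31/3.
E[α(G)] ≥ n − E[|E(G)|] = 187 − 31/3 = 530/3.
Numerically: ≈ 176.666667.
(This is only a lower bound; the true E[α(G)] may be larger.)

E[α(G)] ≥ 530/3 ≈ 176.666667.


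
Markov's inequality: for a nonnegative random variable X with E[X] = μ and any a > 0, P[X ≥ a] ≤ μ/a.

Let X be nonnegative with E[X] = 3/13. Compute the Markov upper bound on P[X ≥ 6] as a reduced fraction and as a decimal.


μ = E[X] = 3/13, a = 6.
Markov: P[X ≥ 6] ≤ μ/a = (3/13)/6 = 1/26.
Numerically: ≈ 0.038.
(Since a = 6 > μ = 0.231, the bound 1/26 is < 1 and informative.)

P[X ≥ 6] ≤ 1/26 ≈ 0.038.


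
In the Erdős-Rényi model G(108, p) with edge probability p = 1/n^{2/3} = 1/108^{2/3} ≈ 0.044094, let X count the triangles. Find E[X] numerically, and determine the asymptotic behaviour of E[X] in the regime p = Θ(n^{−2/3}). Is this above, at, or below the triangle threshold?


Number of potential triangles: C(108, 3) = 204156.
Each occurs with probability p³ ≈ (0.044094)³ ≈ 8.5733882e-05.
By linearity: E[X] = C(108, 3)·p³ ≈ 204156 · 8.5733882e-05 ≈ 17.50309.
Since α = 2/3 < 1, p = c/n^{2/3} ≫ 1/n is above the triangle threshold p ~ 1/n. Asymptotically E[X] ~ (c³/6)·n^{3(1−α)} = (1³/6)·n^{1} → ∞; triangles are abundant w.h.p.

E[X] ≈ 17.50309; in regime p = Θ(1/n^{2/3}) E[X] diverges (above the triangle threshold p ~ 1/n).


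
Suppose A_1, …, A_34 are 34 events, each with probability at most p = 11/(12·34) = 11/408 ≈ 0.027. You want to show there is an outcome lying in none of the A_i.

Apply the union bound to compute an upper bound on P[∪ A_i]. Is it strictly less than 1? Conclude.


Union bound: P[∪_{i=1}^{34} A_i] ≤ Σ_i P[A_i] ≤ 34·p = 34·(11/408) = 11/12.
Numerically: 11/12 ≈ 0.917.
Is 11/12 < 1? YES.
Since P[∪ A_i] ≤ 11/12 < 1, the complement has P[∩ A_i^c] ≥ 1 − 11/12 = 1/12 > 0, so some outcome avoids every A_i.

34·p = 11/12 ≈ 0.917; existence CERTIFIED by the union bound.


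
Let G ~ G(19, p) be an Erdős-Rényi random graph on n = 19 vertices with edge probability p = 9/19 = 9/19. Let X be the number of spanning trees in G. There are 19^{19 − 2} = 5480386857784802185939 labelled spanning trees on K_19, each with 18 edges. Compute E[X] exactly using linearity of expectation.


K_19 has 19^{19 − 2} = 5480386857784802185939 labelled spanning trees.
For each such spanning tree H, let X_H = 1 if all 18 edges of H are present in G. Then P[X_H = 1] = p^{18} = (9/19)^{18} = 150094635296999121/104127350297911241532841.
By linearity of expectation: E[X] = Σ_H E[X_H] = 5480386857784802185939 · p^{18} = 5480386857784802185939 · 150094635296999121/104127350297911241532841 = 150094635296999121/19.
Numerically: E[X] ≈ 7.9e+15.

E[X] = 5480386857784802185939 · (9/19)^{18} = 150094635296999121/19 ≈ 7.9e+15.


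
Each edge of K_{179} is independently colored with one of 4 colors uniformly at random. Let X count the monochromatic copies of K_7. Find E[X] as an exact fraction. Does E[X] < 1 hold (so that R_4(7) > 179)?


E[X] = C(179, 7) · 4^{1 − 21} = 1037437234460 · 4^{−20} = 1037437234460/1099511627776.
As a reduced fraction: E[X] = 259359308615/274877906944 ≈ 0.94354.
Is E[X] < 1? YES.
Since E[X] < 1, there exists a 4-coloring of K_{179} with no monochromatic K_7; hence R_4(7) > 179.

E[X] = 259359308615/274877906944 ≈ 0.94354; E[X] < 1, so R_4(7) > 179.


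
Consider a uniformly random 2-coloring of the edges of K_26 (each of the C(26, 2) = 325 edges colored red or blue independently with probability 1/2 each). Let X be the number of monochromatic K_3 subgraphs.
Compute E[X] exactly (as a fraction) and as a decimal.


Let X = Σ_S X_S over the C(26, 3) = 2600 subsets S of size 3, where X_S = 1 if the K_3 on S is monochromatic.
For a fixed S, the K_3 on S has C(3, 2) = 3 edges. P[all 3 edges red] = (1/2)^3, and likewise for blue, so P[monochromatic] = 2·(1/2)^3 = 2^{1 − 3} = 1/4.
By linearity of expectation: E[X] = C(26, 3) · 2^{1 − 3} = 2600 · 1/4 = 650.
Numerically: E[X] ≈ 650.00000.

E[X] = C(26,3)·2^(1−C(3,2)) = 650 ≈ 650.00000.


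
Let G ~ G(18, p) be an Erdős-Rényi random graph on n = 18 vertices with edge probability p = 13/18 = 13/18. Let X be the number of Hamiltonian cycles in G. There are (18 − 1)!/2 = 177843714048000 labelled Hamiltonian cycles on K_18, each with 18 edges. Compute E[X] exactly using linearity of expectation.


K_18 has (18 − 1)!/2 = 177843714048000 labelled Hamiltonian cycles.
For each such Hamiltonian cycle H, let X_H = 1 if all 18 edges of H are present in G. Then P[X_H = 1] = p^{18} = (13/18)^{18} = 112455406951957393129/39346408075296537575424.
Summing the indicators: E[X] = Σ_H E[X_H] = 177843714048000 · p^{18} = 177843714048000 · 112455406951957393129/39346408075296537575424 = 1674446952588776589016668875/3294258113514384.
Numerically: E[X] ≈ 5.083e+11.

E[X] = 177843714048000 · (13/18)^{18} = 1674446952588776589016668875/3294258113514384 ≈ 5.083e+11.


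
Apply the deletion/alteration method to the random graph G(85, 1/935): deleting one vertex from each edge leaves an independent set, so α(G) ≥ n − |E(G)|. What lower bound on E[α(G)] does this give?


E[|E(G)|] = C(85, 2)·p = 3570 · (1/935) = 42/11.
E[α(G)] ≥ n − E[|E(G)|] = 85 − 42/11 = 893/11.
Numerically: ≈ 81.181818.
(This is only a lower bound; the true E[α(G)] may be larger.)

E[α(G)] ≥ 893/11 ≈ 81.181818.


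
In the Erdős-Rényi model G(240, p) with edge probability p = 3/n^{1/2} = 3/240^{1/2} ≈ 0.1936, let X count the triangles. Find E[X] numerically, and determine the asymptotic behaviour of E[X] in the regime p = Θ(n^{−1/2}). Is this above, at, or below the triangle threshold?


Number of potential triangles: C(240, 3) = 2275280.
Each occurs with probability p³ ≈ (0.1936)³ ≈ 7.261844e-03.
By linearity: E[X] = C(240, 3)·p³ ≈ 2275280 · 7.261844e-03 ≈ 16522.7279.
Since α = 1/2 < 1, p = c/n^{1/2} ≫ 1/n is above the triangle threshold p ~ 1/n. Asymptotically E[X] ~ (c³/6)·n^{3(1−α)} = (3³/6)·n^{1.5} → ∞; triangles are abundant w.h.p.

E[X] ≈ 16522.7279; in regime p = Θ(1/n^{1/2}) E[X] diverges (above the triangle threshold p ~ 1/n).


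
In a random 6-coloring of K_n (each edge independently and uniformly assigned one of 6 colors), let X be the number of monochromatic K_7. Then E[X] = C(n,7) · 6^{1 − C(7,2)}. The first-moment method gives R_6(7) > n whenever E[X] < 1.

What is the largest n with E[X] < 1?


We need C(n, 7) · 6^{1 − 21} < 1, i.e. C(n, 7) < 6^{21 − 1} = 3656158440062976.
Check values of n near the boundary:
  n = 567: C(567, 7) = 3601671315933933; 3601671315933933 < 3656158440062976? YES
  n = 568: C(568, 7) = 3646611956239704; 3646611956239704 < 3656158440062976? YES
  n = 569: C(569, 7) = 3692032389858348; 3692032389858348 < 3656158440062976? NO
  n = 570: C(570, 7) = 3737936877831720; 3737936877831720 < 3656158440062976? NO
The largest n with C(n, 7) < 3656158440062976 is n = 568 (where E[X] = 16882462760369/16926659444736 ≈ 0.997). Hence R_6(7) > 568, i.e. R_6(7) ≥ 569.

Largest n = 568; hence R_6(7) > 568.


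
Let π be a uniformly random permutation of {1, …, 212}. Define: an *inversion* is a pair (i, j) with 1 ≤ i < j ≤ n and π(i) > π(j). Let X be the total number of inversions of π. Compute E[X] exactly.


Write X = Σ X_I over the C(212, 2) = 22366 pairs i < j, with X_I the indicator of one inversion.
There are 22366 indicators.
For each fixed pair i < j, the values π(i) and π(j) are two distinct elements of {1, …, 212} in uniformly random order; by symmetry P[π(i) > π(j)] = 1/2.
By linearity: E[X] = 22366 · (1/2) = C(212, 2) · (1/2) = 22366/2 = 11183 ≈ 11183.000.

E[X] = 11183 = 11183.000.


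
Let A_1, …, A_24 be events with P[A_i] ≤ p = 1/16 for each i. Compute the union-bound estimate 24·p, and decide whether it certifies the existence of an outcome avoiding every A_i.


Union bound: P[∪_{i=1}^{24} A_i] ≤ Σ_i P[A_i] ≤ 24·p = 24·(1/16) = 3/2.
Numerically: 3/2 ≈ 1.5000.
Is 3/2 < 1? NO.
Since the bound 3/2 is ≥ 1, the union bound is uninformative here; it does NOT by itself certify existence.

24·p = 3/2 ≈ 1.5000; existence NOT certified by the union bound.


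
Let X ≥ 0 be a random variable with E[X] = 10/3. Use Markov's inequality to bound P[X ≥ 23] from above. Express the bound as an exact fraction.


μ = E[X] = 10/3, a = 23.
Markov: P[X ≥ 23] ≤ μ/a = (10/3)/23 = 10/69.
Numerically: ≈ 0.145.
(Since a = 23 > μ = 3.333, the bound 10/69 is < 1 and informative.)

P[X ≥ 23] ≤ 10/69 ≈ 0.145.


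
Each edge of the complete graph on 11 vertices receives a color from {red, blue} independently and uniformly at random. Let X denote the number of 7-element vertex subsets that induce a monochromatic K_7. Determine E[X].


Let X = Σ_S X_S over the C(11, 7) = 330 subsets S of size 7, where X_S = 1 if the K_7 on S is monochromatic.
For a fixed S, the K_7 on S has C(7, 2) = 21 edges. P[all 21 edges red] = (1/2)^21, and likewise for blue, so P[monochromatic] = 2·(1/2)^21 = 2^{1 − 21} = 1/1048576.
By linearity of expectation: E[X] = C(11, 7) · 2^{1 − 21} = 330 · 1/1048576 = 165/524288.
Numerically: E[X] ≈ 0.000.

E[X] = C(11,7)·2^(1−C(7,2)) = 165/524288 ≈ 0.000.


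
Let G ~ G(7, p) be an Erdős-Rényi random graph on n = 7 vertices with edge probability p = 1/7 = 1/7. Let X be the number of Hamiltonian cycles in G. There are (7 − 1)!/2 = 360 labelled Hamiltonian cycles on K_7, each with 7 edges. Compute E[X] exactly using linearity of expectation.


K_7 has (7 − 1)!/2 = 360 labelled Hamiltonian cycles.
For each such Hamiltonian cycle H, let X_H = 1 if all 7 edges of H are present in G. Then P[X_H = 1] = p^{7} = (1/7)^{7} = 1/823543.
By linearity of expectation: E[X] = Σ_H E[X_H] = 360 · p^{7} = 360 · 1/823543 = 360/823543.
Numerically: E[X] ≈ 0.000437.

E[X] = 360 · (1/7)^{7} = 360/823543 ≈ 0.000437.


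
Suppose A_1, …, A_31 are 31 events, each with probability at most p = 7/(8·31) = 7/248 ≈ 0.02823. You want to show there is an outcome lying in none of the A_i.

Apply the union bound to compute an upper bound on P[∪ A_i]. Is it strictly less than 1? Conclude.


Union bound: P[∪_{i=1}^{31} A_i] ≤ Σ_i P[A_i] ≤ 31·p = 31·(7/248) = 7/8.
Numerically: 7/8 ≈ 0.87500.
Is 7/8 < 1? YES.
Since P[∪ A_i] ≤ 7/8 < 1, the complement has P[∩ A_i^c] ≥ 1 − 7/8 = 1/8 > 0, so some outcome avoids every A_i.

31·p = 7/8 ≈ 0.87500; existence CERTIFIED by the union bound.


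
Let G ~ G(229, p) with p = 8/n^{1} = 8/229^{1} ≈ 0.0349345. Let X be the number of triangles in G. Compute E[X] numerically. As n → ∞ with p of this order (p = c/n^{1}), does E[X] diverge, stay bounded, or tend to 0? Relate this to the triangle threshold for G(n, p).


Number of potential triangles: C(229, 3) = 1975354.
Each occurs with probability p³ ≈ (0.0349345)³ ≈ 4.26347297e-05.
By linearity: E[X] = C(229, 3)·p³ ≈ 1975354 · 4.26347297e-05 ≈ 84.218684.
Here α = 1, so p = 8/n is exactly at the triangle threshold p ~ 1/n. Asymptotically E[X] → c³/6 = 8³/6 = 256/3 ≈ 85.333333, a bounded constant. In this regime the triangle count is asymptotically Poisson(c³/6).

E[X] ≈ 84.218684; in regime p = Θ(1/n^{1}) E[X] stays bounded (at the triangle threshold p ~ 1/n).
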